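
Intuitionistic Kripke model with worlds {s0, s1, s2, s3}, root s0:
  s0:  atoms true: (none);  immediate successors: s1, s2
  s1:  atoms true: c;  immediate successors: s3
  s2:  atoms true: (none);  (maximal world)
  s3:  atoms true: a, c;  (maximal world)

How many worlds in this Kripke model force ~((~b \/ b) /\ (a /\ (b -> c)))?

s0: does not force it — s0 ||-/- ~((~b \/ b) /\ (a /\ (b -> c))) since s3 is accessible from s0 and s3 ||- (~b \/ b) /\ (a /\ (b -> c)).
s1: does not force it.
s2: forces it.
s3: does not force it.
Worlds forcing the formula: {s2}.

1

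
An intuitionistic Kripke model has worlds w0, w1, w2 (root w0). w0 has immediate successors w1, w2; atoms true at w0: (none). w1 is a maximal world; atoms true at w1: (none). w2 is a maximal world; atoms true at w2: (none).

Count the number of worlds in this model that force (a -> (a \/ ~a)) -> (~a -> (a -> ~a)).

w0: forces it.
w1: forces it.
w2: forces it.
Worlds forcing the formula: {w0, w1, w2}.

3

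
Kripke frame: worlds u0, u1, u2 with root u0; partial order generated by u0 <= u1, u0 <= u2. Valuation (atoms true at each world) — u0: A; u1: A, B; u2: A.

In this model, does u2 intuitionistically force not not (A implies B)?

u2 does not force not not (A implies B) since u2 is accessible from u2 and u2 forces not (A implies B).
u2 forces not (A implies B): no world accessible from u2 forces A implies B.

No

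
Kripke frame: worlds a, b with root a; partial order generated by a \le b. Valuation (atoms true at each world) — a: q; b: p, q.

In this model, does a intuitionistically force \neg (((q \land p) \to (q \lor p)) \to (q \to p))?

a \nVdash \neg (((q \land p) \to (q \lor p)) \to (q \to p)) since b is accessible from a and b \Vdash ((q \land p) \to (q \lor p)) \to (q \to p).
b \Vdash ((q \land p) \to (q \lor p)) \to (q \to p): every world accessible from b that forces (q \land p) \to (q \lor p) (namely b) also forces q \to p.

No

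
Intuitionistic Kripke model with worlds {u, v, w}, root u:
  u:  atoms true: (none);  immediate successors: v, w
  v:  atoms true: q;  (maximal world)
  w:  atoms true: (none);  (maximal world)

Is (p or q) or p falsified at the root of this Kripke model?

Yes

u does not force (p or q) or p: neither disjunct is forced at u.
u does not force p or q: neither disjunct is forced at u.
u lacks atom p, so u does not force p.
So the root u does not force (p or q) or p; the model is a countermodel.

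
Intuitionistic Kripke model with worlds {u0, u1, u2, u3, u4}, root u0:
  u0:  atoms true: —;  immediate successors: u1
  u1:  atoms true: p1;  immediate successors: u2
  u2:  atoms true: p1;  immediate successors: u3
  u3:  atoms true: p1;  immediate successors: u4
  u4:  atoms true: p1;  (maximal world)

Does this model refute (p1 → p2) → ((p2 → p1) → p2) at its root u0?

u0 ⊩ (p1 → p2) → ((p2 → p1) → p2) vacuously: no world accessible from u0 forces the antecedent p1 → p2.
So the root u0 forces (p1 → p2) → ((p2 → p1) → p2); the model is not a countermodel.

No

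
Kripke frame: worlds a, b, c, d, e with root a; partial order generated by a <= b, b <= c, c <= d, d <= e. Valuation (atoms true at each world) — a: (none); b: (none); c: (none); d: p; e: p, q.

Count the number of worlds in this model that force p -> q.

1

a: does not force it — a ||-/- p -> q: at the accessible world d, d ||- p but d ||-/- q.
b: does not force it — b ||-/- p -> q: at the accessible world d, d ||- p but d ||-/- q.
c: does not force it.
d: does not force it.
e: forces it.
Worlds forcing the formula: {e}.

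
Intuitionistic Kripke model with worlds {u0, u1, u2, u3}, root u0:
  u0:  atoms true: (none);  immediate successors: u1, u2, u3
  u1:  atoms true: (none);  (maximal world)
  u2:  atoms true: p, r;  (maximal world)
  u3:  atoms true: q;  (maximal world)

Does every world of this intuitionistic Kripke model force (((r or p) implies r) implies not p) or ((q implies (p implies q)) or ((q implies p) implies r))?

u0 forces (((r or p) implies r) implies not p) or ((q implies (p implies q)) or ((q implies p) implies r)) via the disjunct (q implies (p implies q)) or ((q implies p) implies r).
Since the root u0 forces (((r or p) implies r) implies not p) or ((q implies (p implies q)) or ((q implies p) implies r)) and forcing is persistent (monotone upward), every world forces it.

Yes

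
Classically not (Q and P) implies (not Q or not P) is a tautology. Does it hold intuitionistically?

No

This is the constructively invalid direction of De Morgan's law for conjunction, which is not intuitionistically valid.
A Kripke countermodel: worlds a, b, c; order generated by a <= b, a <= c; atoms true at each world — a:{}; b:{Q}; c:{P}.
a does not force not (Q and P) implies (not Q or not P): already at a itself, a forces not (Q and P) but a does not force not Q or not P.
a does not force not Q or not P: neither disjunct is forced at a.
a does not force not Q since b is accessible from a and b forces Q.
So the root a does not force the formula.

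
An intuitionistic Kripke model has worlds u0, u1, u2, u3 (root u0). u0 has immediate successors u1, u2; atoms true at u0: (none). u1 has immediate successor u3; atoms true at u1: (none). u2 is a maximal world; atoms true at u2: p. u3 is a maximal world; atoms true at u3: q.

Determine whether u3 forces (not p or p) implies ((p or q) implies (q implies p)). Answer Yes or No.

u3 does not force (not p or p) implies ((p or q) implies (q implies p)): already at u3 itself, u3 forces not p or p but u3 does not force (p or q) implies (q implies p).
u3 does not force (p or q) implies (q implies p): already at u3 itself, u3 forces p or q but u3 does not force q implies p.
u3 does not force q implies p: already at u3 itself, u3 forces q but u3 does not force p.
u3 lacks atom p, so u3 does not force p.

No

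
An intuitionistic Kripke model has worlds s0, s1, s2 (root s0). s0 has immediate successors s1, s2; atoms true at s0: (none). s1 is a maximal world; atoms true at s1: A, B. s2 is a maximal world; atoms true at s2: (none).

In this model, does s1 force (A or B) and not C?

Yes

s1 forces (A or B) and not C since s1 forces both conjuncts.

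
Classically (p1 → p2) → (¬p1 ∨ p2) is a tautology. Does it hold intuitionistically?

This is the material-implication-as-disjunction principle, which is not intuitionistically valid.
A Kripke countermodel: worlds a, b; order generated by a ≤ b; atoms true at each world — a:{}; b:{p1,p2}.
a ⊮ (p1 → p2) → (¬p1 ∨ p2): already at a itself, a ⊩ p1 → p2 but a ⊮ ¬p1 ∨ p2.
a ⊮ ¬p1 ∨ p2: neither disjunct is forced at a.
a ⊮ ¬p1 since b is accessible from a and b ⊩ p1.
So the root a does not force the formula.

No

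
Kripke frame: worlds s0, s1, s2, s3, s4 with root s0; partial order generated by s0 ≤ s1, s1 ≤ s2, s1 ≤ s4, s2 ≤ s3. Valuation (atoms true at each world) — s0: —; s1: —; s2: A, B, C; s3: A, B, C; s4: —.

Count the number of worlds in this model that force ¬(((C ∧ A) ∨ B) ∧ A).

s0: does not force it — s0 ⊮ ¬(((C ∧ A) ∨ B) ∧ A) since s2 is accessible from s0 and s2 ⊩ ((C ∧ A) ∨ B) ∧ A.
s1: does not force it — s1 ⊮ ¬(((C ∧ A) ∨ B) ∧ A) since s2 is accessible from s1 and s2 ⊩ ((C ∧ A) ∨ B) ∧ A.
s2: does not force it.
s3: does not force it.
s4: forces it.
Worlds forcing the formula: {s4}.

1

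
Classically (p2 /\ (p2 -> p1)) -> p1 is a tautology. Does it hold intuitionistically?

Yes

This is modus ponens in implicational form, which is intuitionistically derivable.
If a world forces p2 and p2 -> p1, then applying the implication at that world (which is accessible from itself) gives p1.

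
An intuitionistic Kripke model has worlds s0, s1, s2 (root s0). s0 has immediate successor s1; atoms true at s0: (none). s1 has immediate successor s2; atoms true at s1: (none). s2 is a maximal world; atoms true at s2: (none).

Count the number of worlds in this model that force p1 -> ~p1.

s0: forces it.
s1: forces it.
s2: forces it.
Worlds forcing the formula: {s0, s1, s2}.

3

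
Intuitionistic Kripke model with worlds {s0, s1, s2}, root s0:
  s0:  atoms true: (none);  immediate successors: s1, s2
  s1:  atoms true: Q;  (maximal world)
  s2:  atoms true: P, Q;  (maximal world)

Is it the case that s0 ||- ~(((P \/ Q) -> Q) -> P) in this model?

No

s0 ||-/- ~(((P \/ Q) -> Q) -> P) since s2 is accessible from s0 and s2 ||- ((P \/ Q) -> Q) -> P.
s2 ||- ((P \/ Q) -> Q) -> P: every world accessible from s2 that forces (P \/ Q) -> Q (namely s2) also forces P.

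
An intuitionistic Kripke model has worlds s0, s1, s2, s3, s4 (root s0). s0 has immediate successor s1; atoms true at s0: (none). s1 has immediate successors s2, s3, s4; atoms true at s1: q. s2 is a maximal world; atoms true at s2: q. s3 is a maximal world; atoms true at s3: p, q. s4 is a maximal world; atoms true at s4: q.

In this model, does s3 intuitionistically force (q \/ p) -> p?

s3 ||- (q \/ p) -> p: every world accessible from s3 that forces q \/ p (namely s3) also forces p.

Yes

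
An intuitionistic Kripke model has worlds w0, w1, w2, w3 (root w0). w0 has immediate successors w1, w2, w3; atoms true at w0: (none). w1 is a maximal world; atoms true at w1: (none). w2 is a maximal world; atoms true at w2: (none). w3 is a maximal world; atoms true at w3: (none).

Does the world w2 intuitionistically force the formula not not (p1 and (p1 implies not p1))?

w2 does not force not not (p1 and (p1 implies not p1)) since w2 is accessible from w2 and w2 forces not (p1 and (p1 implies not p1)).
w2 forces not (p1 and (p1 implies not p1)): no world accessible from w2 forces p1 and (p1 implies not p1).

No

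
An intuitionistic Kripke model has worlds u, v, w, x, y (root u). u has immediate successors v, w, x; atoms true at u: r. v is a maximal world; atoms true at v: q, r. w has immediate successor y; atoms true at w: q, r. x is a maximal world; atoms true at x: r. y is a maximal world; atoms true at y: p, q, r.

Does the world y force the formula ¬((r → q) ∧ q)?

y ⊮ ¬((r → q) ∧ q) since y is accessible from y and y ⊩ (r → q) ∧ q.
y ⊩ (r → q) ∧ q since y forces both conjuncts.

No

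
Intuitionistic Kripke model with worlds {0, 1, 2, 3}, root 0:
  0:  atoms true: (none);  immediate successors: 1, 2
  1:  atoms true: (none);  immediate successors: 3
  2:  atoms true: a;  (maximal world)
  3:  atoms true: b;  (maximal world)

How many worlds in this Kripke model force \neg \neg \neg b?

1

0: does not force it — 0 \nVdash \neg \neg \neg b since 1 is accessible from 0 and 1 \Vdash \neg \neg b.
1: does not force it — 1 \nVdash \neg \neg \neg b since 1 is accessible from 1 and 1 \Vdash \neg \neg b.
2: forces it.
3: does not force it.
Worlds forcing the formula: {2}.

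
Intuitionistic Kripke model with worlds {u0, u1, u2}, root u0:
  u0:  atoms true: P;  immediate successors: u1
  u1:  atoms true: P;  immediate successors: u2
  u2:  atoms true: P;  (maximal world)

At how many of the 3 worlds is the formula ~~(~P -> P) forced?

u0: forces it.
u1: forces it.
u2: forces it.
Worlds forcing the formula: {u0, u1, u2}.

3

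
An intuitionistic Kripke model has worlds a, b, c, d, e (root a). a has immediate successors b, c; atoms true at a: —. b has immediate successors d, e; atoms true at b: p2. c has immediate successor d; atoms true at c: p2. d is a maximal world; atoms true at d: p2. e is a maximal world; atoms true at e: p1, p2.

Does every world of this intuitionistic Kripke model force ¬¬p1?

No

Not every world: a ⊮ ¬¬p1.
a ⊮ ¬¬p1 since c is accessible from a and c ⊩ ¬p1.
c ⊩ ¬p1: no world accessible from c forces p1.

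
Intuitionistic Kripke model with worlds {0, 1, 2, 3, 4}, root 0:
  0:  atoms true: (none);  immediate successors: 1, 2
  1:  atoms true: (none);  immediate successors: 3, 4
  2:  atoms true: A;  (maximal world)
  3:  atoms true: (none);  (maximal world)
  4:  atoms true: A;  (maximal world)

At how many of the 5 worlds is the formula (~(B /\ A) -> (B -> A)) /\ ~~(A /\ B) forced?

0

0: does not force it — 0 ||-/- (~(B /\ A) -> (B -> A)) /\ ~~(A /\ B) since 0 fails ~~(A /\ B).
1: does not force it — 1 ||-/- (~(B /\ A) -> (B -> A)) /\ ~~(A /\ B) since 1 fails ~~(A /\ B).
2: does not force it.
3: does not force it.
4: does not force it.
Worlds forcing the formula: { }.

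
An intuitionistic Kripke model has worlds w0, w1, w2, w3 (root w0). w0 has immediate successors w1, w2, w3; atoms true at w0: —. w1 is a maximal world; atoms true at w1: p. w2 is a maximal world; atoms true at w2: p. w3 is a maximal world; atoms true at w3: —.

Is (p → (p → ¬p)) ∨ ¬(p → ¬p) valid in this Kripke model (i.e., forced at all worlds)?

No

Not every world: w0 ⊮ (p → (p → ¬p)) ∨ ¬(p → ¬p).
w0 ⊮ (p → (p → ¬p)) ∨ ¬(p → ¬p): neither disjunct is forced at w0.
w0 ⊮ p → (p → ¬p): at the accessible world w1, w1 ⊩ p but w1 ⊮ p → ¬p.
w1 ⊮ p → ¬p: already at w1 itself, w1 ⊩ p but w1 ⊮ ¬p.
w1 ⊮ ¬p since w1 is accessible from w1 and w1 ⊩ p.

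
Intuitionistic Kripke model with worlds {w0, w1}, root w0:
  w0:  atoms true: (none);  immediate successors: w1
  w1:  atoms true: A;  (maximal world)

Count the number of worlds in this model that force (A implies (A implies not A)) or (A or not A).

1

w0: does not force it — w0 does not force (A implies (A implies not A)) or (A or not A): neither disjunct is forced at w0.
w1: forces it.
Worlds forcing the formula: {w1}.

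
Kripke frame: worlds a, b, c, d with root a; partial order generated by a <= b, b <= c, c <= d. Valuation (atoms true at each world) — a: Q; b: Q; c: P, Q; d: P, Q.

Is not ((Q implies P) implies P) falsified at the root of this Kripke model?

Yes

a does not force not ((Q implies P) implies P) since a is accessible from a and a forces (Q implies P) implies P.
a forces (Q implies P) implies P: every world accessible from a that forces Q implies P (namely c, d) also forces P.
So the root a does not force not ((Q implies P) implies P); the model is a countermodel.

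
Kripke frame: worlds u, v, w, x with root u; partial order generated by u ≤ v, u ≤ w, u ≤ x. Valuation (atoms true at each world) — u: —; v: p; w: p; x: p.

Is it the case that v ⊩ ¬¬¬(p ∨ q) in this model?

No

v ⊮ ¬¬¬(p ∨ q) since v is accessible from v and v ⊩ ¬¬(p ∨ q).
v ⊩ ¬¬(p ∨ q): no world accessible from v forces ¬(p ∨ q).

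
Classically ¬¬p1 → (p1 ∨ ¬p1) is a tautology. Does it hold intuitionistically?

This is a variant of double-negation elimination (deriving excluded middle from double negation), which is not intuitionistically valid.
A Kripke countermodel: worlds u, v; order generated by u ≤ v; atoms true at each world — u:{}; v:{p1}.
u ⊮ ¬¬p1 → (p1 ∨ ¬p1): already at u itself, u ⊩ ¬¬p1 but u ⊮ p1 ∨ ¬p1.
u ⊮ p1 ∨ ¬p1: neither disjunct is forced at u.
u lacks atom p1, so u ⊮ p1.
So the root u does not force the formula.

No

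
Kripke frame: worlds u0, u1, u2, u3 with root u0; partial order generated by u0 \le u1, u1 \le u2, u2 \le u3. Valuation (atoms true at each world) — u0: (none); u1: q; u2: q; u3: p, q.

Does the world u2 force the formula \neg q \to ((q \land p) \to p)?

Yes

u2 \Vdash \neg q \to ((q \land p) \to p) vacuously: no world accessible from u2 forces the antecedent \neg q.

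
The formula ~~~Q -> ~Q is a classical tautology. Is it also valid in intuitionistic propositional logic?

Yes

This is triple-negation reduction, which is intuitionistically derivable.
Assume ~~~Q and suppose Q. Then ~~Q (double-negation introduction), contradicting ~~~Q. So ~Q.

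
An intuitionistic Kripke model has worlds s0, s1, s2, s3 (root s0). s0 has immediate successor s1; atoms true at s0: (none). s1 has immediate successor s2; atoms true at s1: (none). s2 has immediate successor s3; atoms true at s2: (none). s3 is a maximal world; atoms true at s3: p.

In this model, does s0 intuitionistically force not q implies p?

s0 does not force not q implies p: already at s0 itself, s0 forces not q but s0 does not force p.
s0 lacks atom p, so s0 does not force p.

No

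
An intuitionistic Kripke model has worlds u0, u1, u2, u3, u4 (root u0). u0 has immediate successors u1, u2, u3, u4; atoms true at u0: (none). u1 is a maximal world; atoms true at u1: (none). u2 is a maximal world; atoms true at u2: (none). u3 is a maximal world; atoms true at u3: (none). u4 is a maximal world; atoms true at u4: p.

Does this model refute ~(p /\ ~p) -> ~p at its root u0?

u0 ||-/- ~(p /\ ~p) -> ~p: already at u0 itself, u0 ||- ~(p /\ ~p) but u0 ||-/- ~p.
u0 ||-/- ~p since u4 is accessible from u0 and u4 ||- p.
So the root u0 does not force ~(p /\ ~p) -> ~p; the model is a countermodel.

Yes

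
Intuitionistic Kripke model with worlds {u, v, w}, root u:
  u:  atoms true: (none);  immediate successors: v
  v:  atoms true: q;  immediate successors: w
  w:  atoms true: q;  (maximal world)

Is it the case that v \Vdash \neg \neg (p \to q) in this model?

v \Vdash \neg \neg (p \to q): no world accessible from v forces \neg (p \to q).

Yes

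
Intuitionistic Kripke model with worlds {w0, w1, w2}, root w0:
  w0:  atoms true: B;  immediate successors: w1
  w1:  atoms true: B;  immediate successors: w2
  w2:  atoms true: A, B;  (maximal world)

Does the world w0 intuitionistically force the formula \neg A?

w0 \nVdash \neg A since w2 is accessible from w0 and w2 \Vdash A.

No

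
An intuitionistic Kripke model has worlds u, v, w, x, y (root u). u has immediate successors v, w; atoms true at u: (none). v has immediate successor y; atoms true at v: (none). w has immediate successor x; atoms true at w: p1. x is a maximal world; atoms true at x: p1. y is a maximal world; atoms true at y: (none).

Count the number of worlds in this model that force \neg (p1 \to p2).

2

u: does not force it — u \nVdash \neg (p1 \to p2) since v is accessible from u and v \Vdash p1 \to p2.
v: does not force it — v \nVdash \neg (p1 \to p2) since v is accessible from v and v \Vdash p1 \to p2.
w: forces it.
x: forces it.
y: does not force it — y \nVdash \neg (p1 \to p2) since y is accessible from y and y \Vdash p1 \to p2.
Worlds forcing the formula: {w, x}.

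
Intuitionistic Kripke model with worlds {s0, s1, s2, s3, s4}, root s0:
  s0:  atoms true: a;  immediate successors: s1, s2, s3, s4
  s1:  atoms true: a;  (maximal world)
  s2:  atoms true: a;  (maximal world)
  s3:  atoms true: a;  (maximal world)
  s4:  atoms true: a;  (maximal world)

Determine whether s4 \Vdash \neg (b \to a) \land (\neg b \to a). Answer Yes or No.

No

s4 \nVdash \neg (b \to a) \land (\neg b \to a) since s4 fails \neg (b \to a).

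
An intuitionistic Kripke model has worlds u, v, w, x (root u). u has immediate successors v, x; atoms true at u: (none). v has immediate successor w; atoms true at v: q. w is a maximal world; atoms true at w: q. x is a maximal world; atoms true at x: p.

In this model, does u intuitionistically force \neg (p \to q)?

No

u \nVdash \neg (p \to q) since v is accessible from u and v \Vdash p \to q.
v \Vdash p \to q vacuously: no world accessible from v forces the antecedent p.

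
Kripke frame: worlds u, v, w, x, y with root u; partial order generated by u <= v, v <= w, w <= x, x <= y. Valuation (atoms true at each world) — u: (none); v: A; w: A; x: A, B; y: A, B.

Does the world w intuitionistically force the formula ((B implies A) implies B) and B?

w does not force ((B implies A) implies B) and B since w fails (B implies A) implies B.

No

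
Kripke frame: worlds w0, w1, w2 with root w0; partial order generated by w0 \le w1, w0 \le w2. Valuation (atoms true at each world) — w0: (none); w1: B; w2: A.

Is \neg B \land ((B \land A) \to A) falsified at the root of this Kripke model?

Yes

w0 \nVdash \neg B \land ((B \land A) \to A) since w0 fails \neg B.
So the root w0 does not force \neg B \land ((B \land A) \to A); the model is a countermodel.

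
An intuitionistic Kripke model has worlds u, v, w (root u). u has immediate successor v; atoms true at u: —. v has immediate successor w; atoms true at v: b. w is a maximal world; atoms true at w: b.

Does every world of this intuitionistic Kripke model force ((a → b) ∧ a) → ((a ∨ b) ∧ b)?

Yes

u ⊩ ((a → b) ∧ a) → ((a ∨ b) ∧ b) vacuously: no world accessible from u forces the antecedent (a → b) ∧ a.
Since the root u forces ((a → b) ∧ a) → ((a ∨ b) ∧ b) and forcing is persistent (monotone upward), every world forces it.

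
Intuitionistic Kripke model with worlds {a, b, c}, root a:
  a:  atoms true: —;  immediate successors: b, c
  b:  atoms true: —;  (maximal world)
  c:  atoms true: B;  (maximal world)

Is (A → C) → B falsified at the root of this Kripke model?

Yes

a ⊮ (A → C) → B: already at a itself, a ⊩ A → C but a ⊮ B.
a lacks atom B, so a ⊮ B.
So the root a does not force (A → C) → B; the model is a countermodel.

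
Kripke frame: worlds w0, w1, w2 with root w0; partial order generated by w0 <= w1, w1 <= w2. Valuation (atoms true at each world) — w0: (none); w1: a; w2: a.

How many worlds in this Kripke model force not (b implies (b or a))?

0

w0: does not force it — w0 does not force not (b implies (b or a)) since w0 is accessible from w0 and w0 forces b implies (b or a).
w1: does not force it — w1 does not force not (b implies (b or a)) since w1 is accessible from w1 and w1 forces b implies (b or a).
w2: does not force it — w2 does not force not (b implies (b or a)) since w2 is accessible from w2 and w2 forces b implies (b or a).
Worlds forcing the formula: { }.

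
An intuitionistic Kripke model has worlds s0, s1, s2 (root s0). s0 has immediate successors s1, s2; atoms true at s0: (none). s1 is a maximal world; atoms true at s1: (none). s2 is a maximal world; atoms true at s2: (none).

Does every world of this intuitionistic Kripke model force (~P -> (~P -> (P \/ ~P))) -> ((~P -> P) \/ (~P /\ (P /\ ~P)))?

No

Not every world: s0 ||-/- (~P -> (~P -> (P \/ ~P))) -> ((~P -> P) \/ (~P /\ (P /\ ~P))).
s0 ||-/- (~P -> (~P -> (P \/ ~P))) -> ((~P -> P) \/ (~P /\ (P /\ ~P))): already at s0 itself, s0 ||- ~P -> (~P -> (P \/ ~P)) but s0 ||-/- (~P -> P) \/ (~P /\ (P /\ ~P)).
s0 ||-/- (~P -> P) \/ (~P /\ (P /\ ~P)): neither disjunct is forced at s0.
s0 ||-/- ~P -> P: already at s0 itself, s0 ||- ~P but s0 ||-/- P.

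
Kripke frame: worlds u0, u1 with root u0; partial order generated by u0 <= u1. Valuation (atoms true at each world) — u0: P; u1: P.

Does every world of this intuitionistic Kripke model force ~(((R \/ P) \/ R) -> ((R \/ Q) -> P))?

Not every world: u0 ||-/- ~(((R \/ P) \/ R) -> ((R \/ Q) -> P)).
u0 ||-/- ~(((R \/ P) \/ R) -> ((R \/ Q) -> P)) since u0 is accessible from u0 and u0 ||- ((R \/ P) \/ R) -> ((R \/ Q) -> P).
u0 ||- ((R \/ P) \/ R) -> ((R \/ Q) -> P): every world accessible from u0 that forces (R \/ P) \/ R (namely u0, u1) also forces (R \/ Q) -> P.

No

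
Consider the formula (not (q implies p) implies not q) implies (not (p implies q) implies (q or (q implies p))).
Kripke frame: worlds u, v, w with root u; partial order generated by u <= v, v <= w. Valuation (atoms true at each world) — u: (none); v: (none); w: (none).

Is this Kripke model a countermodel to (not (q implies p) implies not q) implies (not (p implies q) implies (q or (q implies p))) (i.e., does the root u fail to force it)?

No

u forces (not (q implies p) implies not q) implies (not (p implies q) implies (q or (q implies p))): every world accessible from u that forces not (q implies p) implies not q (namely u, v, w) also forces not (p implies q) implies (q or (q implies p)).
So the root u forces (not (q implies p) implies not q) implies (not (p implies q) implies (q or (q implies p))); the model is not a countermodel.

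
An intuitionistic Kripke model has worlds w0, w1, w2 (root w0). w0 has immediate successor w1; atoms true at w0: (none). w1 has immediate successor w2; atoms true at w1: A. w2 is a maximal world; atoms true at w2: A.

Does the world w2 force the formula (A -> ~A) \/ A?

w2 ||- (A -> ~A) \/ A via the disjunct A.

Yes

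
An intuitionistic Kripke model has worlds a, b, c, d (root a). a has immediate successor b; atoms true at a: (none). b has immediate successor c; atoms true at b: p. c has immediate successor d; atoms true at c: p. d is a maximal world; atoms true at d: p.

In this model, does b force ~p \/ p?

b ||- ~p \/ p via the disjunct p.

Yes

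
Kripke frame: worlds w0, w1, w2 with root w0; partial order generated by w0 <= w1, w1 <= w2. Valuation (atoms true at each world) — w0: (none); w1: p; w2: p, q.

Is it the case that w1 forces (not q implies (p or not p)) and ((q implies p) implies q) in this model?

No

w1 does not force (not q implies (p or not p)) and ((q implies p) implies q) since w1 fails (q implies p) implies q.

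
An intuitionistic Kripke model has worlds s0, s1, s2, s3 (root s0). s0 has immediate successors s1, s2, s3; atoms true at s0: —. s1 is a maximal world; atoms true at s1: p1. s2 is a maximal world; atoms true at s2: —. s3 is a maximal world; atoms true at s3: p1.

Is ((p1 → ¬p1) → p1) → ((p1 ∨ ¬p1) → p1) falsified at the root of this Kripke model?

s0 ⊩ ((p1 → ¬p1) → p1) → ((p1 ∨ ¬p1) → p1): every world accessible from s0 that forces (p1 → ¬p1) → p1 (namely s1, s3) also forces (p1 ∨ ¬p1) → p1.
So the root s0 forces ((p1 → ¬p1) → p1) → ((p1 ∨ ¬p1) → p1); the model is not a countermodel.

No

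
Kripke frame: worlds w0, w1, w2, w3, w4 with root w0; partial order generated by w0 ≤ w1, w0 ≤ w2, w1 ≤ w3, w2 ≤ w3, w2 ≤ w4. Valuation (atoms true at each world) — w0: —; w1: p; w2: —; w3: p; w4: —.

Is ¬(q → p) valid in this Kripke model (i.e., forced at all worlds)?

Not every world: w0 ⊮ ¬(q → p).
w0 ⊮ ¬(q → p) since w0 is accessible from w0 and w0 ⊩ q → p.
w0 ⊩ q → p vacuously: no world accessible from w0 forces the antecedent q.

No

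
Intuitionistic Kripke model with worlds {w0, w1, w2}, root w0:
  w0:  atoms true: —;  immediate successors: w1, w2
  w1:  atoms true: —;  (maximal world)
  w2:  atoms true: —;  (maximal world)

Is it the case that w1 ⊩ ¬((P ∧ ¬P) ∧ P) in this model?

Yes

w1 ⊩ ¬((P ∧ ¬P) ∧ P): no world accessible from w1 forces (P ∧ ¬P) ∧ P.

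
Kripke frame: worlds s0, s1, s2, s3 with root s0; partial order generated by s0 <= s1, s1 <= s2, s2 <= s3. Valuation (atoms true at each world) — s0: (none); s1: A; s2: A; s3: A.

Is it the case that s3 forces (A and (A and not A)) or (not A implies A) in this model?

Yes

s3 forces (A and (A and not A)) or (not A implies A) via the disjunct not A implies A.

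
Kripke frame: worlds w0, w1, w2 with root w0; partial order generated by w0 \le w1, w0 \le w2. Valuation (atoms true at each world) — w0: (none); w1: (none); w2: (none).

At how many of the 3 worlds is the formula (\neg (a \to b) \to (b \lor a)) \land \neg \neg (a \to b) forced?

w0: forces it.
w1: forces it.
w2: forces it.
Worlds forcing the formula: {w0, w1, w2}.

3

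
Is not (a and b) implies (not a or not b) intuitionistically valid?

No

This is the constructively invalid direction of De Morgan's law for conjunction, which is not intuitionistically valid.
A Kripke countermodel: worlds u, v, w; order generated by u <= v, u <= w; atoms true at each world — u:{}; v:{a}; w:{b}.
u does not force not (a and b) implies (not a or not b): already at u itself, u forces not (a and b) but u does not force not a or not b.
u does not force not a or not b: neither disjunct is forced at u.
u does not force not a since v is accessible from u and v forces a.
So the root u does not force the formula.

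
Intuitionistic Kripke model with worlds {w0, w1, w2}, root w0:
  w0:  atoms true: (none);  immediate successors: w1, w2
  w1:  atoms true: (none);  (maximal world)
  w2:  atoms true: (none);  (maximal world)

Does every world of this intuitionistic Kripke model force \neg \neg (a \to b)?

Yes

w0 \Vdash \neg \neg (a \to b): no world accessible from w0 forces \neg (a \to b).
Since the root w0 forces \neg \neg (a \to b) and forcing is persistent (monotone upward), every world forces it.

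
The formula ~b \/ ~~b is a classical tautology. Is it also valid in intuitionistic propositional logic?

No

This is the weak law of excluded middle, which is not intuitionistically valid.
A Kripke countermodel: worlds 0, 1, 2; order generated by 0 <= 1, 0 <= 2; atoms true at each world — 0:{}; 1:{b}; 2:{}.
0 ||-/- ~b \/ ~~b: neither disjunct is forced at 0.
0 ||-/- ~b since 1 is accessible from 0 and 1 ||- b.
So the root 0 does not force the formula.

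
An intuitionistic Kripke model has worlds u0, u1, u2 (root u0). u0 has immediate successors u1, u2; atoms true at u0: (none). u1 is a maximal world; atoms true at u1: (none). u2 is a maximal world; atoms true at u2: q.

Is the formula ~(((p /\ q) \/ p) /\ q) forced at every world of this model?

u0 ||- ~(((p /\ q) \/ p) /\ q): no world accessible from u0 forces ((p /\ q) \/ p) /\ q.
Since the root u0 forces ~(((p /\ q) \/ p) /\ q) and forcing is persistent (monotone upward), every world forces it.

Yes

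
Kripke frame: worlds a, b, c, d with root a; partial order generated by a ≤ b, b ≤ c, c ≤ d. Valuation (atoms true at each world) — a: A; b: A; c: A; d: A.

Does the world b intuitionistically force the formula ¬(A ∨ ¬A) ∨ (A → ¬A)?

b ⊮ ¬(A ∨ ¬A) ∨ (A → ¬A): neither disjunct is forced at b.
b ⊮ ¬(A ∨ ¬A) since b is accessible from b and b ⊩ A ∨ ¬A.
b ⊩ A ∨ ¬A via the disjunct A.

No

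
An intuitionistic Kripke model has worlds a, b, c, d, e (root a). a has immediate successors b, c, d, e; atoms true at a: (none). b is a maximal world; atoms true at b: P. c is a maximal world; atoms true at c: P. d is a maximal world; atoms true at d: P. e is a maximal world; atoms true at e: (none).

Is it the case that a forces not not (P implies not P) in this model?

No

a does not force not not (P implies not P) since b is accessible from a and b forces not (P implies not P).
b forces not (P implies not P): no world accessible from b forces P implies not P.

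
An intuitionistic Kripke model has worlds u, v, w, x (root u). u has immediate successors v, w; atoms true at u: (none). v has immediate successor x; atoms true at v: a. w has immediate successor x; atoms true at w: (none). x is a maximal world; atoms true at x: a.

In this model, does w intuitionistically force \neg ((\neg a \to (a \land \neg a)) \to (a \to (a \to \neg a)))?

Yes

w \Vdash \neg ((\neg a \to (a \land \neg a)) \to (a \to (a \to \neg a))): no world accessible from w forces (\neg a \to (a \land \neg a)) \to (a \to (a \to \neg a)).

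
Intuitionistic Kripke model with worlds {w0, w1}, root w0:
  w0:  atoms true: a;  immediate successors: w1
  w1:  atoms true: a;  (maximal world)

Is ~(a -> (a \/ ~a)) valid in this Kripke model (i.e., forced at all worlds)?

Not every world: w0 ||-/- ~(a -> (a \/ ~a)).
w0 ||-/- ~(a -> (a \/ ~a)) since w0 is accessible from w0 and w0 ||- a -> (a \/ ~a).
w0 ||- a -> (a \/ ~a): every world accessible from w0 that forces a (namely w0, w1) also forces a \/ ~a.

No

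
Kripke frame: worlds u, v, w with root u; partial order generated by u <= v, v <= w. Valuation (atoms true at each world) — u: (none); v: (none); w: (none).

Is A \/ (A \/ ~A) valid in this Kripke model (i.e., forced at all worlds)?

u ||- A \/ (A \/ ~A) via the disjunct A \/ ~A.
Since the root u forces A \/ (A \/ ~A) and forcing is persistent (monotone upward), every world forces it.

Yes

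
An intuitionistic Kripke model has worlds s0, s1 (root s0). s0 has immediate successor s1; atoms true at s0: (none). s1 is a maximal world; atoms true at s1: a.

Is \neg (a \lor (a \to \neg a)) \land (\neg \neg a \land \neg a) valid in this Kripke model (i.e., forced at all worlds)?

No

Not every world: s0 \nVdash \neg (a \lor (a \to \neg a)) \land (\neg \neg a \land \neg a).
s0 \nVdash \neg (a \lor (a \to \neg a)) \land (\neg \neg a \land \neg a) since s0 fails \neg (a \lor (a \to \neg a)).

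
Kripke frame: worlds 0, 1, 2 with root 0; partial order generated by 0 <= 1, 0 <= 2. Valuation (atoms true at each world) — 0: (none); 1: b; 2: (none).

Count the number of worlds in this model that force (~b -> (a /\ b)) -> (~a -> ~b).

0: does not force it — 0 ||-/- (~b -> (a /\ b)) -> (~a -> ~b): at the accessible world 1, 1 ||- ~b -> (a /\ b) but 1 ||-/- ~a -> ~b.
1: does not force it.
2: forces it.
Worlds forcing the formula: {2}.

1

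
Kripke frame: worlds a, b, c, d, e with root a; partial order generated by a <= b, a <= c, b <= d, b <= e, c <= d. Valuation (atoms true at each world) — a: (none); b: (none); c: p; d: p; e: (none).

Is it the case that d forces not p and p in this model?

d does not force not p and p since d fails not p.

No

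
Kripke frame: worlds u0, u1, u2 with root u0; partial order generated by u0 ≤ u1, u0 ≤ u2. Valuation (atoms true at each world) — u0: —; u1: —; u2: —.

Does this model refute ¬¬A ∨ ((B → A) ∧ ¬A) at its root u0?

u0 ⊩ ¬¬A ∨ ((B → A) ∧ ¬A) via the disjunct (B → A) ∧ ¬A.
So the root u0 forces ¬¬A ∨ ((B → A) ∧ ¬A); the model is not a countermodel.

No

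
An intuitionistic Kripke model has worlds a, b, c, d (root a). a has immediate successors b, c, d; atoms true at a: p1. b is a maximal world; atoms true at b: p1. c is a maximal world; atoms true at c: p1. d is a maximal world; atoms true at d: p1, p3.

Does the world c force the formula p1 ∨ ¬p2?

Yes

c ⊩ p1 ∨ ¬p2 via the disjunct p1.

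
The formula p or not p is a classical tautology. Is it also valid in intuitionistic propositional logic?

This is the law of excluded middle, which is not intuitionistically valid.
A Kripke countermodel: worlds u, v; order generated by u <= v; atoms true at each world — u:{}; v:{p}.
u does not force p or not p: neither disjunct is forced at u.
u lacks atom p, so u does not force p.
So the root u does not force the formula.

No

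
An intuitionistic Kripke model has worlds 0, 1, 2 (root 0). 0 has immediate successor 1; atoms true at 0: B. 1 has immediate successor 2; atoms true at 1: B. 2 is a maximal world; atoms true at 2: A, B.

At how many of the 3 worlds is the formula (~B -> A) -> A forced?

1

0: does not force it — 0 ||-/- (~B -> A) -> A: already at 0 itself, 0 ||- ~B -> A but 0 ||-/- A.
1: does not force it — 1 ||-/- (~B -> A) -> A: already at 1 itself, 1 ||- ~B -> A but 1 ||-/- A.
2: forces it.
Worlds forcing the formula: {2}.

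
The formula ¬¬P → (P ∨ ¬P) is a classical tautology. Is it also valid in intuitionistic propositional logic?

No

This is a variant of double-negation elimination (deriving excluded middle from double negation), which is not intuitionistically valid.
A Kripke countermodel: worlds 0, 1; order generated by 0 ≤ 1; atoms true at each world — 0:{}; 1:{P}.
0 ⊮ ¬¬P → (P ∨ ¬P): already at 0 itself, 0 ⊩ ¬¬P but 0 ⊮ P ∨ ¬P.
0 ⊮ P ∨ ¬P: neither disjunct is forced at 0.
0 lacks atom P, so 0 ⊮ P.
So the root 0 does not force the formula.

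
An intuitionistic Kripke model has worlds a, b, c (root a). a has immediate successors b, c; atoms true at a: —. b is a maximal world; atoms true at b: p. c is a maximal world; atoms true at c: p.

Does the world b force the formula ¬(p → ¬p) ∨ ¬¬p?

Yes

b ⊩ ¬(p → ¬p) ∨ ¬¬p via the disjunct ¬(p → ¬p).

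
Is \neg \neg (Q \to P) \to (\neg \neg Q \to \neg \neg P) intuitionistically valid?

Yes

This is the distribution of double negation over implication, which is intuitionistically derivable.
Assume \neg \neg (Q \to P) and \neg \neg Q; suppose \neg P. Then Q \to P would give \neg Q (by contraposition), contradicting \neg \neg Q; so \neg (Q \to P), contradicting \neg \neg (Q \to P). Hence \neg \neg P.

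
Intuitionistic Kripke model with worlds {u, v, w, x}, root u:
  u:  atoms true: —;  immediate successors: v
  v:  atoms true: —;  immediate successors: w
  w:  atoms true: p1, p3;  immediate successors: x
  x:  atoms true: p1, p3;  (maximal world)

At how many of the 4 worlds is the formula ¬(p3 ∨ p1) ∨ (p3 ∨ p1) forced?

u: does not force it — u ⊮ ¬(p3 ∨ p1) ∨ (p3 ∨ p1): neither disjunct is forced at u.
v: does not force it — v ⊮ ¬(p3 ∨ p1) ∨ (p3 ∨ p1): neither disjunct is forced at v.
w: forces it.
x: forces it.
Worlds forcing the formula: {w, x}.

2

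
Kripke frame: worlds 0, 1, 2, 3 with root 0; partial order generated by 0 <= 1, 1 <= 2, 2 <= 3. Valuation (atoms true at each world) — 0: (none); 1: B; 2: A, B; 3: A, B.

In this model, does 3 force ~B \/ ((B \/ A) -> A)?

Yes

3 ||- ~B \/ ((B \/ A) -> A) via the disjunct (B \/ A) -> A.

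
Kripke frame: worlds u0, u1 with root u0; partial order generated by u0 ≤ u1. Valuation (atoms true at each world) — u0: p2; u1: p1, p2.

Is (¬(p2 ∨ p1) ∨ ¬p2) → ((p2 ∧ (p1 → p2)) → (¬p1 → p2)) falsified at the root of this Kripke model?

No

u0 ⊩ (¬(p2 ∨ p1) ∨ ¬p2) → ((p2 ∧ (p1 → p2)) → (¬p1 → p2)) vacuously: no world accessible from u0 forces the antecedent ¬(p2 ∨ p1) ∨ ¬p2.
So the root u0 forces (¬(p2 ∨ p1) ∨ ¬p2) → ((p2 ∧ (p1 → p2)) → (¬p1 → p2)); the model is not a countermodel.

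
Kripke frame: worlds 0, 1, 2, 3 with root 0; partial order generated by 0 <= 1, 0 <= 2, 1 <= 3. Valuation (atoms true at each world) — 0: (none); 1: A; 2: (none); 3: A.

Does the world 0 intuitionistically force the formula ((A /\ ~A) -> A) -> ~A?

0 ||-/- ((A /\ ~A) -> A) -> ~A: already at 0 itself, 0 ||- (A /\ ~A) -> A but 0 ||-/- ~A.
0 ||-/- ~A since 1 is accessible from 0 and 1 ||- A.

No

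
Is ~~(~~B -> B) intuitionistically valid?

Yes

This is the double negation of double-negation elimination, which is intuitionistically derivable.
By Glivenko's theorem the double negation of any classical propositional tautology is intuitionistically provable; ~~B -> B is classically a tautology.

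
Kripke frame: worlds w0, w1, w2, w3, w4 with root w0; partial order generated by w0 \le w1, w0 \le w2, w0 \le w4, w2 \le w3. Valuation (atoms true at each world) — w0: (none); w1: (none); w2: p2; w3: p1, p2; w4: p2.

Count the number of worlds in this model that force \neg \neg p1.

2

w0: does not force it — w0 \nVdash \neg \neg p1 since w1 is accessible from w0 and w1 \Vdash \neg p1.
w1: does not force it.
w2: forces it.
w3: forces it.
w4: does not force it.
Worlds forcing the formula: {w2, w3}.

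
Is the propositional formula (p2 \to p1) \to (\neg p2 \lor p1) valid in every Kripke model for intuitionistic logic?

This is the material-implication-as-disjunction principle, which is not intuitionistically valid.
A Kripke countermodel: worlds s0, s1; order generated by s0 \le s1; atoms true at each world — s0:{}; s1:{p1,p2}.
s0 \nVdash (p2 \to p1) \to (\neg p2 \lor p1): already at s0 itself, s0 \Vdash p2 \to p1 but s0 \nVdash \neg p2 \lor p1.
s0 \nVdash \neg p2 \lor p1: neither disjunct is forced at s0.
s0 \nVdash \neg p2 since s1 is accessible from s0 and s1 \Vdash p2.
So the root s0 does not force the formula.

No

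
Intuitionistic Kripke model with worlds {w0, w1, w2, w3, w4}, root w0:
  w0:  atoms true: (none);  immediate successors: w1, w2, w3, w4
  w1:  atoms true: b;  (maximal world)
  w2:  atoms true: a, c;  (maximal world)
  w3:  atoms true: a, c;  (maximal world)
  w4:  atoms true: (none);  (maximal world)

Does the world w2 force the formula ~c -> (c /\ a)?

w2 ||- ~c -> (c /\ a) vacuously: no world accessible from w2 forces the antecedent ~c.

Yes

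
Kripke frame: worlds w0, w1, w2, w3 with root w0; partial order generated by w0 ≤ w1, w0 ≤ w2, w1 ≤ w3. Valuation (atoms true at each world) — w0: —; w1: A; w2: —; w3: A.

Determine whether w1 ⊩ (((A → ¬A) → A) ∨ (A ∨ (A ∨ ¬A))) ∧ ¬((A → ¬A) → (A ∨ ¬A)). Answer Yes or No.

w1 ⊮ (((A → ¬A) → A) ∨ (A ∨ (A ∨ ¬A))) ∧ ¬((A → ¬A) → (A ∨ ¬A)) since w1 fails ¬((A → ¬A) → (A ∨ ¬A)).

No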